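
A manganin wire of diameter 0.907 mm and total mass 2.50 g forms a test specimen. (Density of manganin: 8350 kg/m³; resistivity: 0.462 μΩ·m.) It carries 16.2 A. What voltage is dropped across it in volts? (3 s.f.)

5.37 V

ρ = 0.462 μΩ·m = 4.62×10^-7 Ω·m
A = π(d/2)² = π(4.5350e-04 m)² = 6.4611e-07 m²
L = m/(density·A) = 0.0025/(8350×6.4611e-07) = 0.4634 m
R = ρL/A = (4.62×10^-7)(0.4634)/(6.4611e-07) = 0.3313 Ω
V = IR = 16.2 × 0.3313 = 5.37 V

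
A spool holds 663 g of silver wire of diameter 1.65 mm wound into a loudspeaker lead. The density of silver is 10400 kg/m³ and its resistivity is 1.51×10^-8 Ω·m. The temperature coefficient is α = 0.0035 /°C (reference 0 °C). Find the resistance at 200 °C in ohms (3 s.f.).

A = π(d/2)² = π(8.2500e-04 m)² = 2.1382e-06 m²
L = m/(density·A) = 0.663/(10400×2.1382e-06) = 29.81 m
R = ρL/A = (1.51×10^-8)(29.81)/(2.1382e-06) = 0.2105 Ω
R(200 °C) = 0.2105 × (1 + 0.0035×200) = 0.358 Ω

0.358 Ω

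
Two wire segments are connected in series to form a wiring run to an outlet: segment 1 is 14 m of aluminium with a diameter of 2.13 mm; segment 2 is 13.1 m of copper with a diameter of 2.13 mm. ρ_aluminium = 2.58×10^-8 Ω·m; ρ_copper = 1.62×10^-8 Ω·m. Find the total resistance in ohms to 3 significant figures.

0.161 Ω

Segment 1: A = π(d/2)² = π(1.0650e-03 m)² = 3.563e-06 m²
R₁ = ρL/A = (2.58×10^-8)(14)/(3.563e-06) = 0.1014 Ω
R₂ = (1.62×10^-8)(13.1)/(3.563e-06) = 0.05956 Ω
R = R₁ + R₂ = 0.161 Ω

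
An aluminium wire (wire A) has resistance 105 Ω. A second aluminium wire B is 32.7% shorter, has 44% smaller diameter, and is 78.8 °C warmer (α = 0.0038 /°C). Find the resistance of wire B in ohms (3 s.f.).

293 Ω

R ∝ ρL/d² with ρ ∝ (1+αΔT), so R_B/R_A = (1 − 32.7/100) × (1 − 44/100)⁻² × (1 + 0.0038×78.8)
= 0.673 × 3.189 × 1.299 = 2.789
R_B = 2.789 × 105 = 293 Ω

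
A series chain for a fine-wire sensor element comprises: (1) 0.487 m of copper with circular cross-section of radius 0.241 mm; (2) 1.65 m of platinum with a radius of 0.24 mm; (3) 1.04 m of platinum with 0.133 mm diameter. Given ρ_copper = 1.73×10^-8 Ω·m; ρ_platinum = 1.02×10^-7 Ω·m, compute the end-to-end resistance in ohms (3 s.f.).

Seg 1: A = πr² = π(2.4100e-04 m)² = 1.825e-07 m²
R_1 = (1.73×10^-8)(0.487)/(1.825e-07) = 0.04617 Ω
Seg 2: A = πr² = π(2.4000e-04 m)² = 1.810e-07 m²
R_2 = (1.02×10^-7)(1.65)/(1.810e-07) = 0.9301 Ω
Seg 3: A = π(d/2)² = π(6.6500e-05 m)² = 1.389e-08 m²
R_3 = (1.02×10^-7)(1.04)/(1.389e-08) = 7.636 Ω
R_total = R_1 + R_2 + R_3 = 8.61 Ω

8.61 Ω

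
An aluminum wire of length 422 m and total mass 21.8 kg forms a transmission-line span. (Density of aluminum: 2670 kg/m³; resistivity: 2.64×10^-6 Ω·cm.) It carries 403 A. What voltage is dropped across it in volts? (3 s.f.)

ρ = 2.64×10^-6 Ω·cm = 2.64×10^-8 Ω·m
A = m/(density·L) = 21.8/(2670×422) = 1.9348e-05 m²
R = ρL/A = (2.64×10^-8)(422)/(1.9348e-05) = 0.5758 Ω
V = IR = 403 × 0.5758 = 232 V

232 V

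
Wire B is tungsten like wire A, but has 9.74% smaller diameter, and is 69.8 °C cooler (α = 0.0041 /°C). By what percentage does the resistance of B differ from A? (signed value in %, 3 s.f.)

R ∝ ρL/d² with ρ ∝ (1+αΔT), so R_B/R_A = (1 − 9.74/100)⁻² × (1 − 0.0041×69.8)
= 1.228 × 0.7138 = 0.8762
(R_B − R_A)/R_A = 0.8762 − 1 = -12.4%

-12.4%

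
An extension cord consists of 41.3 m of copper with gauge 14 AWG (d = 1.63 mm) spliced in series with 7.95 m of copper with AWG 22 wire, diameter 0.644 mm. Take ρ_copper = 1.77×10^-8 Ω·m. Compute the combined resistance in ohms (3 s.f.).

Segment 1: A = π(1.63/2 mm)² = π(8.1500e-04 m)² = 2.087e-06 m²
R₁ = ρL/A = (1.77×10^-8)(41.3)/(2.087e-06) = 0.3503 Ω
Segment 2: A = π(0.644/2 mm)² = π(3.2200e-04 m)² = 3.257e-07 m²
R₂ = (1.77×10^-8)(7.95)/(3.257e-07) = 0.432 Ω
R = R₁ + R₂ = 0.782 Ω

0.782 Ω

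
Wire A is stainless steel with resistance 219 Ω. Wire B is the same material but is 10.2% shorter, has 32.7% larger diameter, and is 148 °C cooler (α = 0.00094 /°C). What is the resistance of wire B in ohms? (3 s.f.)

R ∝ ρL/d² with ρ ∝ (1+αΔT), so R_B/R_A = (1 − 10.2/100) × (1 + 32.7/100)⁻² × (1 − 0.00094×148)
= 0.898 × 0.5679 × 0.8609 = 0.439
R_B = 0.439 × 219 = 96.1 Ω

96.1 Ω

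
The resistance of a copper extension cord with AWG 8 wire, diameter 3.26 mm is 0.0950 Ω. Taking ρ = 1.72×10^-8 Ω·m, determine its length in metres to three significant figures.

A = π(3.26/2 mm)² = π(1.6300e-03 m)² = 8.347e-06 m²
L = RA/ρ = (0.095)(8.347e-06)/(1.72×10^-8) = 46.1 m

46.1 m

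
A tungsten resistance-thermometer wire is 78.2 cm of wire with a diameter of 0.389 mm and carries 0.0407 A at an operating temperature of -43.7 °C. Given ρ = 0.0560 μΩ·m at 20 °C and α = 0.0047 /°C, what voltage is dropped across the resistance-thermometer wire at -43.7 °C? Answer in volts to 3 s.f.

0.0105 V

ρ = 0.0560 μΩ·m = 5.60×10^-8 Ω·m
A = π(d/2)² = π(1.9450e-04 m)² = 1.188e-07 m²
R₍20₎ = ρL/A = (5.60×10^-8)(0.782)/(1.188e-07) = 0.3685 Ω
R₍-43.7₎ = R₍20₎(1 + αΔT) = 0.3685 × (1 + 0.0047×-63.7) = 0.2582 Ω
V = IR = 0.0407 × 0.2582 = 0.0105 V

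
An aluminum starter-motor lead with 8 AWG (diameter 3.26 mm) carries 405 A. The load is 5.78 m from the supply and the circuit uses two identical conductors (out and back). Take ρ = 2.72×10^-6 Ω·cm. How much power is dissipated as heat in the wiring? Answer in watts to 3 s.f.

ρ = 2.72×10^-6 Ω·cm = 2.72×10^-8 Ω·m
A = π(3.26/2 mm)² = π(1.6300e-03 m)² = 8.347e-06 m²
Total conductor length (both ways) L = 2 × 5.78 = 11.56 m
R = ρL/A = (2.72×10^-8)(11.56)/(8.347e-06) = 0.03767 Ω
P = I²R = (405)² × 0.03767 = 6180 W

6180 W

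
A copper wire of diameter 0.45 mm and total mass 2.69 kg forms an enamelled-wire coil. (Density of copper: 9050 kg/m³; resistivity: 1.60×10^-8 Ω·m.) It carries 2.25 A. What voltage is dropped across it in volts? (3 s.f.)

423 V

A = π(d/2)² = π(2.2500e-04 m)² = 1.5904e-07 m²
L = m/(density·A) = 2.69/(9050×1.5904e-07) = 1869 m
R = ρL/A = (1.60×10^-8)(1869)/(1.5904e-07) = 188 Ω
V = IR = 2.25 × 188 = 423 V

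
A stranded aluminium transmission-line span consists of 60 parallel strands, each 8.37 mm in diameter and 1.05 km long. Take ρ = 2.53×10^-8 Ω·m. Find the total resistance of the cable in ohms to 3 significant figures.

A_strand = π(4.1850e-03 m)² = 5.502e-05 m²
R_strand = ρL/A = (2.53×10^-8)(1050)/(5.502e-05) = 0.4828 Ω
R_total = R_strand/N = 0.4828/60 = 0.00805 Ω

0.00805 Ω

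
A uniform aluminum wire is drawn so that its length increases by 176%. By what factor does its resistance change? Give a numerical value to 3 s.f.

k = 1 + 176/100 = 2.76; volume constant ⇒ A' = A/k, so R' = k²R.
Factor = 7.62

7.62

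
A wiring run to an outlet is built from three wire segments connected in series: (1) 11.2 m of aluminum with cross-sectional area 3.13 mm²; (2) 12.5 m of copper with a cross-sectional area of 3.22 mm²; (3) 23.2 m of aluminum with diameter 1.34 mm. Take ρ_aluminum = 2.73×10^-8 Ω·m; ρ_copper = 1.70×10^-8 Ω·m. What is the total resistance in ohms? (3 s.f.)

Seg 1: A = 3.13 mm² = 3.130e-06 m²
R_1 = (2.73×10^-8)(11.2)/(3.130e-06) = 0.09769 Ω
Seg 2: A = 3.22 mm² = 3.220e-06 m²
R_2 = (1.70×10^-8)(12.5)/(3.220e-06) = 0.06599 Ω
Seg 3: A = π(d/2)² = π(6.7000e-04 m)² = 1.410e-06 m²
R_3 = (2.73×10^-8)(23.2)/(1.410e-06) = 0.4491 Ω
R_total = R_1 + R_2 + R_3 = 0.613 Ω

0.613 Ω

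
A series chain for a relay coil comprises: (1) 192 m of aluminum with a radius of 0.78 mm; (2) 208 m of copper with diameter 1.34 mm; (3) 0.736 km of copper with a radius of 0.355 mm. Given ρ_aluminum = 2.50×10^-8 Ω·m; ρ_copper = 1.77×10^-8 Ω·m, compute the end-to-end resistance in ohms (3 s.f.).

38.0 Ω

Seg 1: A = πr² = π(7.8000e-04 m)² = 1.911e-06 m²
R_1 = (2.50×10^-8)(192)/(1.911e-06) = 2.511 Ω
Seg 2: A = π(d/2)² = π(6.7000e-04 m)² = 1.410e-06 m²
R_2 = (1.77×10^-8)(208)/(1.410e-06) = 2.611 Ω
Seg 3: A = πr² = π(3.5500e-04 m)² = 3.959e-07 m²
R_3 = (1.77×10^-8)(736)/(3.959e-07) = 32.9 Ω
R_total = R_1 + R_2 + R_3 = 38.0 Ω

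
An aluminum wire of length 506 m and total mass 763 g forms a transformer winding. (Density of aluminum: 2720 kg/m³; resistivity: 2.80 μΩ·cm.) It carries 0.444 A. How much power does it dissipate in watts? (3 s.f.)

5.04 W

ρ = 2.80 μΩ·cm = 2.80×10^-8 Ω·m
A = m/(density·L) = 0.763/(2720×506) = 5.5438e-07 m²
R = ρL/A = (2.80×10^-8)(506)/(5.5438e-07) = 25.56 Ω
P = I²R = (0.444)² × 25.56 = 5.04 W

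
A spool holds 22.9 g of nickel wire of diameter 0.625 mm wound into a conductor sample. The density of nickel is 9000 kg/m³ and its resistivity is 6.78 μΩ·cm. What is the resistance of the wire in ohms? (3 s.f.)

1.83 Ω

ρ = 6.78 μΩ·cm = 6.78×10^-8 Ω·m
A = π(d/2)² = π(3.1250e-04 m)² = 3.0680e-07 m²
L = m/(density·A) = 0.0229/(9000×3.0680e-07) = 8.294 m
R = ρL/A = (6.78×10^-8)(8.294)/(3.0680e-07) = 1.83 Ω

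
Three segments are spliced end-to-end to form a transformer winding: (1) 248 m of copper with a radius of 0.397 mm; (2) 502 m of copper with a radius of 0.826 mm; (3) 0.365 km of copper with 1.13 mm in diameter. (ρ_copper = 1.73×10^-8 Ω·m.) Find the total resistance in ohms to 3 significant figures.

Seg 1: A = πr² = π(3.9700e-04 m)² = 4.951e-07 m²
R_1 = (1.73×10^-8)(248)/(4.951e-07) = 8.665 Ω
Seg 2: A = πr² = π(8.2600e-04 m)² = 2.143e-06 m²
R_2 = (1.73×10^-8)(502)/(2.143e-06) = 4.052 Ω
Seg 3: A = π(d/2)² = π(5.6500e-04 m)² = 1.003e-06 m²
R_3 = (1.73×10^-8)(365)/(1.003e-06) = 6.296 Ω
R_total = R_1 + R_2 + R_3 = 19.0 Ω

19.0 Ω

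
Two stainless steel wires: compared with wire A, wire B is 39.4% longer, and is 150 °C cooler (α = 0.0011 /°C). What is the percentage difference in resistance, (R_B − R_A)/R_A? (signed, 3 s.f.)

R ∝ ρL/d² with ρ ∝ (1+αΔT), so R_B/R_A = (1 + 39.4/100) × (1 − 0.0011×150)
= 1.394 × 0.835 = 1.164
(R_B − R_A)/R_A = 1.164 − 1 = 16.4%

16.4%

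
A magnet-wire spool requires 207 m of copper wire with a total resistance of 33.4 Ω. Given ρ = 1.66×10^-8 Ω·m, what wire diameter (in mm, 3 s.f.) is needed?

0.362 mm

A = ρL/R = (1.66×10^-8)(207)/(33.4) = 1.029e-07 m²
d = 2√(A/π) = 3.619e-04 m = 0.362 mm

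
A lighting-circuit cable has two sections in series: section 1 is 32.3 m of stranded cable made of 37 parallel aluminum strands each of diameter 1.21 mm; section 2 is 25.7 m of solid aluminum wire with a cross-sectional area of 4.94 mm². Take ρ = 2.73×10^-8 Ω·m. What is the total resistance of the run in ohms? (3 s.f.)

0.163 Ω

Section 1: A_strand = π(6.0500e-04)² = 1.150e-06 m²; R₁ = ρL/(N·A_s) = (2.73×10^-8)(32.3)/(37×1.150e-06) = 0.02073 Ω
Section 2: A = 4.94 mm² = 4.940e-06 m²
R₂ = (2.73×10^-8)(25.7)/(4.940e-06) = 0.142 Ω
R = R₁ + R₂ = 0.163 Ω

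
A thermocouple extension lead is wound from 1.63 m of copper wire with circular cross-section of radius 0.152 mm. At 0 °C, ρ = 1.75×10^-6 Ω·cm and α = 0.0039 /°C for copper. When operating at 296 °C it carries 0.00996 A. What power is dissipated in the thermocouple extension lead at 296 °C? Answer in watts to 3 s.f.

8.40×10^-5 W

ρ = 1.75×10^-6 Ω·cm = 1.75×10^-8 Ω·m
A = πr² = π(1.5200e-04 m)² = 7.258e-08 m²
R₍0₎ = ρL/A = (1.75×10^-8)(1.63)/(7.258e-08) = 0.393 Ω
R₍296₎ = R₍0₎(1 + αΔT) = 0.393 × (1 + 0.0039×296) = 0.8467 Ω
P = I²R = (0.00996)² × 0.8467 = 8.40×10^-5 W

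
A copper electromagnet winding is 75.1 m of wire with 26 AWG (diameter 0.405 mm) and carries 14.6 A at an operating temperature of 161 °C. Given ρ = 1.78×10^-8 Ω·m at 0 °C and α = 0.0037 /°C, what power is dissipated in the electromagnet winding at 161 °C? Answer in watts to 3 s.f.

3530 W

A = π(0.405/2 mm)² = π(2.0250e-04 m)² = 1.288e-07 m²
R₍0₎ = ρL/A = (1.78×10^-8)(75.1)/(1.288e-07) = 10.38 Ω
R₍161₎ = R₍0₎(1 + αΔT) = 10.38 × (1 + 0.0037×161) = 16.56 Ω
P = I²R = (14.6)² × 16.56 = 3530 W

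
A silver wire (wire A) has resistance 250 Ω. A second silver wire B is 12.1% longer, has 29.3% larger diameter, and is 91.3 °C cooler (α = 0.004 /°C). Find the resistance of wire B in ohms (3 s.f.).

106 Ω

R ∝ ρL/d² with ρ ∝ (1+αΔT), so R_B/R_A = (1 + 12.1/100) × (1 + 29.3/100)⁻² × (1 − 0.004×91.3)
= 1.121 × 0.5981 × 0.6348 = 0.4256
R_B = 0.4256 × 250 = 106 Ω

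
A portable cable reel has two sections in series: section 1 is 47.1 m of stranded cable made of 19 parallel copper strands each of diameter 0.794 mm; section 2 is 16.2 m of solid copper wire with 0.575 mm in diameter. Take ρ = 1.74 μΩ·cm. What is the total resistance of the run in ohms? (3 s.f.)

ρ = 1.74 μΩ·cm = 1.74×10^-8 Ω·m
Section 1: A_strand = π(3.9700e-04)² = 4.951e-07 m²; R₁ = ρL/(N·A_s) = (1.74×10^-8)(47.1)/(19×4.951e-07) = 0.08711 Ω
Section 2: A = π(d/2)² = π(2.8750e-04 m)² = 2.597e-07 m²
R₂ = (1.74×10^-8)(16.2)/(2.597e-07) = 1.086 Ω
R = R₁ + R₂ = 1.17 Ω

1.17 Ω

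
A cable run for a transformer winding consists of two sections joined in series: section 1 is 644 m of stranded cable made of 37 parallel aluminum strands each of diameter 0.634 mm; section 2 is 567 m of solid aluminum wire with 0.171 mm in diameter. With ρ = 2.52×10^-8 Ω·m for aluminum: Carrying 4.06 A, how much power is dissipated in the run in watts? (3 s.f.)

Section 1: A_strand = π(3.1700e-04)² = 3.157e-07 m²; R₁ = ρL/(N·A_s) = (2.52×10^-8)(644)/(37×3.157e-07) = 1.389 Ω
Section 2: A = π(d/2)² = π(8.5500e-05 m)² = 2.297e-08 m²
R₂ = (2.52×10^-8)(567)/(2.297e-08) = 622.2 Ω
R = R₁ + R₂ = 623.5 Ω
P = I²R = (4.06)² × 623.5 = 10300 W

10300 W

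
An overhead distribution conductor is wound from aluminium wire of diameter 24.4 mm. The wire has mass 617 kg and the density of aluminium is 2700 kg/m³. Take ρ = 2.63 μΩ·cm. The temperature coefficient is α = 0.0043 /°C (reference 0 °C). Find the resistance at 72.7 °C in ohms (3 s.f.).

0.0361 Ω

ρ = 2.63 μΩ·cm = 2.63×10^-8 Ω·m
A = π(d/2)² = π(1.2200e-02 m)² = 4.6759e-04 m²
L = m/(density·A) = 617/(2700×4.6759e-04) = 488.7 m
R = ρL/A = (2.63×10^-8)(488.7)/(4.6759e-04) = 0.02749 Ω
R(72.7 °C) = 0.02749 × (1 + 0.0043×72.7) = 0.0361 Ω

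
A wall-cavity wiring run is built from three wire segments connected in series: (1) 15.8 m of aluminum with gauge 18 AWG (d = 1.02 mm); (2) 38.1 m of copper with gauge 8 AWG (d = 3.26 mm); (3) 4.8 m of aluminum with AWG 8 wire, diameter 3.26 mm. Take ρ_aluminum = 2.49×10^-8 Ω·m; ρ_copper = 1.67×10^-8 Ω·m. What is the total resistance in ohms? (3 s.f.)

Seg 1: A = π(1.02/2 mm)² = π(5.1000e-04 m)² = 8.171e-07 m²
R_1 = (2.49×10^-8)(15.8)/(8.171e-07) = 0.4815 Ω
Seg 2: A = π(3.26/2 mm)² = π(1.6300e-03 m)² = 8.347e-06 m²
R_2 = (1.67×10^-8)(38.1)/(8.347e-06) = 0.07623 Ω
Seg 3: A = π(3.26/2 mm)² = π(1.6300e-03 m)² = 8.347e-06 m²
R_3 = (2.49×10^-8)(4.8)/(8.347e-06) = 0.01432 Ω
R_total = R_1 + R_2 + R_3 = 0.572 Ω

0.572 Ω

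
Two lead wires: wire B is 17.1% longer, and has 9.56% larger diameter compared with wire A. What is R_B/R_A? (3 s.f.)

R ∝ L/d², so R_B/R_A = (1 + 17.1/100) × (1 + 9.56/100)⁻²
= 1.171 × 0.8331 = 0.976

0.976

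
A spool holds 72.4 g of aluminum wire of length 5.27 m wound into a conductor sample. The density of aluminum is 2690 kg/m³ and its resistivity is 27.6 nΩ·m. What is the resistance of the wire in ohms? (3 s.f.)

0.0285 Ω

ρ = 27.6 nΩ·m = 2.76×10^-8 Ω·m
A = m/(density·L) = 0.0724/(2690×5.27) = 5.1071e-06 m²
R = ρL/A = (2.76×10^-8)(5.27)/(5.1071e-06) = 0.0285 Ω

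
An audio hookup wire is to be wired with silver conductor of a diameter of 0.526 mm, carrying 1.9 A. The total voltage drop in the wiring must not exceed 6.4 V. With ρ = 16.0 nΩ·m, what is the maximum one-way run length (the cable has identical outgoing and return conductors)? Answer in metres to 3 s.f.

ρ = 16.0 nΩ·m = 1.60×10^-8 Ω·m
A = π(d/2)² = π(2.6300e-04 m)² = 2.173e-07 m²
L_max = V_max·A/(2·ρI) = (6.4)(2.173e-07)/(2×1.60×10^-8×1.9) = 22.9 m

22.9 m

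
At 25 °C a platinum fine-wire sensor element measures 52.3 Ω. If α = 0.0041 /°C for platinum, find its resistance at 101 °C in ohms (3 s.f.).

ΔT = 101 − 25 = 76 °C
R = R₀(1 + αΔT) = 52.3 × (1 + 0.0041×76) = 52.3 × 1.312 = 68.6 Ω

68.6 Ω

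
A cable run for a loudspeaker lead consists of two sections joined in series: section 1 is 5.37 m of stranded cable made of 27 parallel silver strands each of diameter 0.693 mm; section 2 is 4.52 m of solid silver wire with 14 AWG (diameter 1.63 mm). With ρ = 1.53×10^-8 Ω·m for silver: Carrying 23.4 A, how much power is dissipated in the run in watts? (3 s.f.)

Section 1: A_strand = π(3.4650e-04)² = 3.772e-07 m²; R₁ = ρL/(N·A_s) = (1.53×10^-8)(5.37)/(27×3.772e-07) = 0.008068 Ω
Section 2: A = π(1.63/2 mm)² = π(8.1500e-04 m)² = 2.087e-06 m²
R₂ = (1.53×10^-8)(4.52)/(2.087e-06) = 0.03314 Ω
R = R₁ + R₂ = 0.04121 Ω
P = I²R = (23.4)² × 0.04121 = 22.6 W

22.6 W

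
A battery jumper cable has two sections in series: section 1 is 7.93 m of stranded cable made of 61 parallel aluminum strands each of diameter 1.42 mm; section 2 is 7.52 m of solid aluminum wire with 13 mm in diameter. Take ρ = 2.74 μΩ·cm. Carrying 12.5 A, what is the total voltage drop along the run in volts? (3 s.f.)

ρ = 2.74 μΩ·cm = 2.74×10^-8 Ω·m
Section 1: A_strand = π(7.1000e-04)² = 1.584e-06 m²; R₁ = ρL/(N·A_s) = (2.74×10^-8)(7.93)/(61×1.584e-06) = 0.002249 Ω
Section 2: A = π(d/2)² = π(6.5000e-03 m)² = 1.327e-04 m²
R₂ = (2.74×10^-8)(7.52)/(1.327e-04) = 0.001552 Ω
R = R₁ + R₂ = 0.003802 Ω
V = IR = 12.5 × 0.003802 = 0.0475 V

0.0475 V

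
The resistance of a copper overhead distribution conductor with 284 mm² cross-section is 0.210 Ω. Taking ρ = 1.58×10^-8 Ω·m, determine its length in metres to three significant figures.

A = 284 mm² = 2.840e-04 m²
L = RA/ρ = (0.21)(2.840e-04)/(1.58×10^-8) = 3770 m

3770 m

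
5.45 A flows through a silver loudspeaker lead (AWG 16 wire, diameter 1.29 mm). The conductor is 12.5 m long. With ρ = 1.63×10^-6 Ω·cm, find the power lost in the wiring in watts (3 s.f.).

ρ = 1.63×10^-6 Ω·cm = 1.63×10^-8 Ω·m
A = π(1.29/2 mm)² = π(6.4500e-04 m)² = 1.307e-06 m²
R = ρL/A = (1.63×10^-8)(12.5)/(1.307e-06) = 0.1559 Ω
P = I²R = (5.45)² × 0.1559 = 4.63 W

4.63 W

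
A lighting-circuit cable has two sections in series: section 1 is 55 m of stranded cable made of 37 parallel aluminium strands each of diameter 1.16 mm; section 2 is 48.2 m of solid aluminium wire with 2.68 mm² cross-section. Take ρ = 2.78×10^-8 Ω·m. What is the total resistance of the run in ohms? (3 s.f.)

0.539 Ω

Section 1: A_strand = π(5.8000e-04)² = 1.057e-06 m²; R₁ = ρL/(N·A_s) = (2.78×10^-8)(55)/(37×1.057e-06) = 0.0391 Ω
Section 2: A = 2.68 mm² = 2.680e-06 m²
R₂ = (2.78×10^-8)(48.2)/(2.680e-06) = 0.5 Ω
R = R₁ + R₂ = 0.539 Ω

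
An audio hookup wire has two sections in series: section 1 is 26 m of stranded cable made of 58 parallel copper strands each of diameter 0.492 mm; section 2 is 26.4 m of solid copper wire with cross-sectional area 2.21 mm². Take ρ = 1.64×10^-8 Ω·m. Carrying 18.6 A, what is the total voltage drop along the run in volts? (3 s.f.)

4.36 V

Section 1: A_strand = π(2.4600e-04)² = 1.901e-07 m²; R₁ = ρL/(N·A_s) = (1.64×10^-8)(26)/(58×1.901e-07) = 0.03867 Ω
Section 2: A = 2.21 mm² = 2.210e-06 m²
R₂ = (1.64×10^-8)(26.4)/(2.210e-06) = 0.1959 Ω
R = R₁ + R₂ = 0.2346 Ω
V = IR = 18.6 × 0.2346 = 4.36 V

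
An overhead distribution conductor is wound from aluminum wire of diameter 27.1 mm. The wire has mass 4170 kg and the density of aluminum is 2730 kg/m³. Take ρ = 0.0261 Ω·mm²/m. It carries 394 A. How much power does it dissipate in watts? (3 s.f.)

18600 W

ρ = 0.0261 Ω·mm²/m = 2.61×10^-8 Ω·m
A = π(d/2)² = π(1.3550e-02 m)² = 5.7680e-04 m²
L = m/(density·A) = 4170/(2730×5.7680e-04) = 2648 m
R = ρL/A = (2.61×10^-8)(2648)/(5.7680e-04) = 0.1198 Ω
P = I²R = (394)² × 0.1198 = 18600 W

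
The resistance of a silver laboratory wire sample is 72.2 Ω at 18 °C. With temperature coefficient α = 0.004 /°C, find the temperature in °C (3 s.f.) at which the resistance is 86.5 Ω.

R = R₀(1 + α(T − T₀)) ⇒ T = T₀ + (R/R₀ − 1)/α
T = 18 + (86.5/72.2 − 1)/0.004 = 18 + (0.1981)/0.004 = 67.5 °C

67.5 °C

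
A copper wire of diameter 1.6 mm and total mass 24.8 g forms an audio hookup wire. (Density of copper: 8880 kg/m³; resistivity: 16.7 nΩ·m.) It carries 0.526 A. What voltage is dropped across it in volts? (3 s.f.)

ρ = 16.7 nΩ·m = 1.67×10^-8 Ω·m
A = π(d/2)² = π(8.0000e-04 m)² = 2.0106e-06 m²
L = m/(density·A) = 0.0248/(8880×2.0106e-06) = 1.389 m
R = ρL/A = (1.67×10^-8)(1.389)/(2.0106e-06) = 0.01154 Ω
V = IR = 0.526 × 0.01154 = 0.00607 V

0.00607 V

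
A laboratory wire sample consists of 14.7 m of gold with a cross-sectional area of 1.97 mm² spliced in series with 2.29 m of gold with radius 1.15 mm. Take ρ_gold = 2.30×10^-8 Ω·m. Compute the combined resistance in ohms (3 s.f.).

0.184 Ω

Segment 1: A = 1.97 mm² = 1.970e-06 m²
R₁ = ρL/A = (2.30×10^-8)(14.7)/(1.970e-06) = 0.1716 Ω
Segment 2: A = πr² = π(1.1500e-03 m)² = 4.155e-06 m²
R₂ = (2.30×10^-8)(2.29)/(4.155e-06) = 0.01268 Ω
R = R₁ + R₂ = 0.184 Ω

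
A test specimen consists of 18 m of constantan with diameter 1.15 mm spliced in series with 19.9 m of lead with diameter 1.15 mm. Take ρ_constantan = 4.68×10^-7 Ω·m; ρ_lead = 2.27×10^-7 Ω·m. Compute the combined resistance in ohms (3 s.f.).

Segment 1: A = π(d/2)² = π(5.7500e-04 m)² = 1.039e-06 m²
R₁ = ρL/A = (4.68×10^-7)(18)/(1.039e-06) = 8.11 Ω
R₂ = (2.27×10^-7)(19.9)/(1.039e-06) = 4.349 Ω
R = R₁ + R₂ = 12.5 Ω

12.5 Ω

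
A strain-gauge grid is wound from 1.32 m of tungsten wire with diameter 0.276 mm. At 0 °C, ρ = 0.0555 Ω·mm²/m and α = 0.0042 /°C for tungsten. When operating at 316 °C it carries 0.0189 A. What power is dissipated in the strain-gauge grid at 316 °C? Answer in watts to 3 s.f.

0.00102 W

ρ = 0.0555 Ω·mm²/m = 5.55×10^-8 Ω·m
A = π(d/2)² = π(1.3800e-04 m)² = 5.983e-08 m²
R₍0₎ = ρL/A = (5.55×10^-8)(1.32)/(5.983e-08) = 1.225 Ω
R₍316₎ = R₍0₎(1 + αΔT) = 1.225 × (1 + 0.0042×316) = 2.85 Ω
P = I²R = (0.0189)² × 2.85 = 0.00102 W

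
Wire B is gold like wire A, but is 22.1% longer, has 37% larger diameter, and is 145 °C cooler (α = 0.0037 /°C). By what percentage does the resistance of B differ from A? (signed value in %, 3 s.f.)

-69.8%

R ∝ ρL/d² with ρ ∝ (1+αΔT), so R_B/R_A = (1 + 22.1/100) × (1 + 37/100)⁻² × (1 − 0.0037×145)
= 1.221 × 0.5328 × 0.4635 = 0.3015
(R_B − R_A)/R_A = 0.3015 − 1 = -69.8%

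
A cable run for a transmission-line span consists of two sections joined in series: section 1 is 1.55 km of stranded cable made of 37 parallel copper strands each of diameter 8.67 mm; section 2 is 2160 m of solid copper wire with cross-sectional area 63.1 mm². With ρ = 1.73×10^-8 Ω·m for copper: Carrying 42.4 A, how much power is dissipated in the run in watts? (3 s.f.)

Section 1: A_strand = π(4.3350e-03)² = 5.904e-05 m²; R₁ = ρL/(N·A_s) = (1.73×10^-8)(1550)/(37×5.904e-05) = 0.01228 Ω
Section 2: A = 63.1 mm² = 6.310e-05 m²
R₂ = (1.73×10^-8)(2160)/(6.310e-05) = 0.5922 Ω
R = R₁ + R₂ = 0.6045 Ω
P = I²R = (42.4)² × 0.6045 = 1090 W

1090 W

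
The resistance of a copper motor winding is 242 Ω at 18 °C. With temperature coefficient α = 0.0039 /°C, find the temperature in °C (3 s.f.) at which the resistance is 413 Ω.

R = R₀(1 + α(T − T₀)) ⇒ T = T₀ + (R/R₀ − 1)/α
T = 18 + (413/242 − 1)/0.0039 = 18 + (0.7066)/0.0039 = 199 °C

199 °C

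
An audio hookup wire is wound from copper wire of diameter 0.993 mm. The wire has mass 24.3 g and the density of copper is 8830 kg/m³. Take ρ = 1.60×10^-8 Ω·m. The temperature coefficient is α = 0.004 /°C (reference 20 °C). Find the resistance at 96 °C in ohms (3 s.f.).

0.0957 Ω

A = π(d/2)² = π(4.9650e-04 m)² = 7.7444e-07 m²
L = m/(density·A) = 0.0243/(8830×7.7444e-07) = 3.554 m
R = ρL/A = (1.60×10^-8)(3.554)/(7.7444e-07) = 0.07342 Ω
R(96 °C) = 0.07342 × (1 + 0.004×76) = 0.0957 Ω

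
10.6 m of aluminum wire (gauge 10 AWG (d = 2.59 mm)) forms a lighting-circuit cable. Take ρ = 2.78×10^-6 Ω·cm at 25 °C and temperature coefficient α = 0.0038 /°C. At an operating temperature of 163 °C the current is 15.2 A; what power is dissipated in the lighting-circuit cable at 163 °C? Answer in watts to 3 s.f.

ρ = 2.78×10^-6 Ω·cm = 2.78×10^-8 Ω·m
A = π(2.59/2 mm)² = π(1.2950e-03 m)² = 5.269e-06 m²
R₍25₎ = ρL/A = (2.78×10^-8)(10.6)/(5.269e-06) = 0.05593 Ω
R₍163₎ = R₍25₎(1 + αΔT) = 0.05593 × (1 + 0.0038×138) = 0.08526 Ω
P = I²R = (15.2)² × 0.08526 = 19.7 W

19.7 W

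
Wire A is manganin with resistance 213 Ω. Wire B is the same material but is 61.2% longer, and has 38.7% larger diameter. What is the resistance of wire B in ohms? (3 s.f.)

R ∝ L/d², so R_B/R_A = (1 + 61.2/100) × (1 + 38.7/100)⁻²
= 1.612 × 0.5198 = 0.8379
R_B = 0.8379 × 213 = 178 Ω

178 Ω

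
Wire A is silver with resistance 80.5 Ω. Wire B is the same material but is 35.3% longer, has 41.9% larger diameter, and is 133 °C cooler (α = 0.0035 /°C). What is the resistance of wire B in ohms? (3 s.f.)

R ∝ ρL/d² with ρ ∝ (1+αΔT), so R_B/R_A = (1 + 35.3/100) × (1 + 41.9/100)⁻² × (1 − 0.0035×133)
= 1.353 × 0.4966 × 0.5345 = 0.3592
R_B = 0.3592 × 80.5 = 28.9 Ω

28.9 Ω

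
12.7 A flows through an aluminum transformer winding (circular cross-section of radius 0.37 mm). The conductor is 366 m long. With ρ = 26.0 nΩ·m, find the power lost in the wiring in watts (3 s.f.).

ρ = 26.0 nΩ·m = 2.60×10^-8 Ω·m
A = πr² = π(3.7000e-04 m)² = 4.301e-07 m²
R = ρL/A = (2.60×10^-8)(366)/(4.301e-07) = 22.13 Ω
P = I²R = (12.7)² × 22.13 = 3570 W

3570 W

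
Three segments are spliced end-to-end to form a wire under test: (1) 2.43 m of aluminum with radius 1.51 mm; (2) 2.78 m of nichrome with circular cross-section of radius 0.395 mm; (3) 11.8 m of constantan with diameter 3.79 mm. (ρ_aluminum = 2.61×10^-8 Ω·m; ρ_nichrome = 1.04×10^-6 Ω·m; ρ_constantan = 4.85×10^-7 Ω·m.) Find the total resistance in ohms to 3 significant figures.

Seg 1: A = πr² = π(1.5100e-03 m)² = 7.163e-06 m²
R_1 = (2.61×10^-8)(2.43)/(7.163e-06) = 0.008854 Ω
Seg 2: A = πr² = π(3.9500e-04 m)² = 4.902e-07 m²
R_2 = (1.04×10^-6)(2.78)/(4.902e-07) = 5.898 Ω
Seg 3: A = π(d/2)² = π(1.8950e-03 m)² = 1.128e-05 m²
R_3 = (4.85×10^-7)(11.8)/(1.128e-05) = 0.5073 Ω
R_total = R_1 + R_2 + R_3 = 6.41 Ω

6.41 Ω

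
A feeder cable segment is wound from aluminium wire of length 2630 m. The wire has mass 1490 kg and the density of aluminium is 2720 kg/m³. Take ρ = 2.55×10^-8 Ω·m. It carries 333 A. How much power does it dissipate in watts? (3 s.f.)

A = m/(density·L) = 1490/(2720×2630) = 2.0829e-04 m²
R = ρL/A = (2.55×10^-8)(2630)/(2.0829e-04) = 0.322 Ω
P = I²R = (333)² × 0.322 = 35700 W

35700 W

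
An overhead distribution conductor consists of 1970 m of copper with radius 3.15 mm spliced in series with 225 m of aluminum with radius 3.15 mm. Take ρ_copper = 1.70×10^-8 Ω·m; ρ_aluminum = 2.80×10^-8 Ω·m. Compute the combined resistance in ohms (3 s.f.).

Segment 1: A = πr² = π(3.1500e-03 m)² = 3.117e-05 m²
R₁ = ρL/A = (1.70×10^-8)(1970)/(3.117e-05) = 1.074 Ω
R₂ = (2.80×10^-8)(225)/(3.117e-05) = 0.2021 Ω
R = R₁ + R₂ = 1.28 Ω

1.28 Ω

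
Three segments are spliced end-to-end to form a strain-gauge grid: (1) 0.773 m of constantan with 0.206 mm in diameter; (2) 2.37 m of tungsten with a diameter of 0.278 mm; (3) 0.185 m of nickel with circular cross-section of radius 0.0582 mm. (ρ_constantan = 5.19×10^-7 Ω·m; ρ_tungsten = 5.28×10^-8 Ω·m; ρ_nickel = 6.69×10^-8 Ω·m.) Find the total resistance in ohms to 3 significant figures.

15.3 Ω

Seg 1: A = π(d/2)² = π(1.0300e-04 m)² = 3.333e-08 m²
R_1 = (5.19×10^-7)(0.773)/(3.333e-08) = 12.04 Ω
Seg 2: A = π(d/2)² = π(1.3900e-04 m)² = 6.070e-08 m²
R_2 = (5.28×10^-8)(2.37)/(6.070e-08) = 2.062 Ω
Seg 3: A = πr² = π(5.8200e-05 m)² = 1.064e-08 m²
R_3 = (6.69×10^-8)(0.185)/(1.064e-08) = 1.163 Ω
R_total = R_1 + R_2 + R_3 = 15.3 Ω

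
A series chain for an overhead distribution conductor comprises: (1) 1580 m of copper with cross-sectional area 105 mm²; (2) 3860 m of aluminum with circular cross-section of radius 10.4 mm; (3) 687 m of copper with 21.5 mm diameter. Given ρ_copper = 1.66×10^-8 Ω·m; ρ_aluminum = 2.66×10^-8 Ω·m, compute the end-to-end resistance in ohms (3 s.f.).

Seg 1: A = 105 mm² = 1.050e-04 m²
R_1 = (1.66×10^-8)(1580)/(1.050e-04) = 0.2498 Ω
Seg 2: A = πr² = π(1.0400e-02 m)² = 3.398e-04 m²
R_2 = (2.66×10^-8)(3860)/(3.398e-04) = 0.3022 Ω
Seg 3: A = π(d/2)² = π(1.0750e-02 m)² = 3.631e-04 m²
R_3 = (1.66×10^-8)(687)/(3.631e-04) = 0.03141 Ω
R_total = R_1 + R_2 + R_3 = 0.583 Ω

0.583 Ω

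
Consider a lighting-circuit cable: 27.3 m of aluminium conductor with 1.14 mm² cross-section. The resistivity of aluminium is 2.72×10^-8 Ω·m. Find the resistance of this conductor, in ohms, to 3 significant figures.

0.651 Ω

A = 1.14 mm² = 1.140e-06 m²
R = ρL/A = (2.72×10^-8)(27.3 m)/(1.140e-06 m²) = 0.651 Ω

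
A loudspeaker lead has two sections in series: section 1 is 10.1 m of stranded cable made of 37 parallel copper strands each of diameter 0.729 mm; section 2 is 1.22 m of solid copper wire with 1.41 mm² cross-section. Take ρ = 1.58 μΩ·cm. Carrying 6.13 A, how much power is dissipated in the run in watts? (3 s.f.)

ρ = 1.58 μΩ·cm = 1.58×10^-8 Ω·m
Section 1: A_strand = π(3.6450e-04)² = 4.174e-07 m²; R₁ = ρL/(N·A_s) = (1.58×10^-8)(10.1)/(37×4.174e-07) = 0.01033 Ω
Section 2: A = 1.41 mm² = 1.410e-06 m²
R₂ = (1.58×10^-8)(1.22)/(1.410e-06) = 0.01367 Ω
R = R₁ + R₂ = 0.024 Ω
P = I²R = (6.13)² × 0.024 = 0.902 W

0.902 W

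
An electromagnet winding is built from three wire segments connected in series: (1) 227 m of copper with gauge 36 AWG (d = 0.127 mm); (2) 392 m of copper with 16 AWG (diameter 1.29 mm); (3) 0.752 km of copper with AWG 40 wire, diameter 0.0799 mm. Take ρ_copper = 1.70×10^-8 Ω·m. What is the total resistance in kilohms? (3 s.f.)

2.86 kΩ

Seg 1: A = π(0.127/2 mm)² = π(6.3500e-05 m)² = 1.267e-08 m²
R_1 = (1.70×10^-8)(227)/(1.267e-08) = 304.6 Ω
Seg 2: A = π(1.29/2 mm)² = π(6.4500e-04 m)² = 1.307e-06 m²
R_2 = (1.70×10^-8)(392)/(1.307e-06) = 5.099 Ω
Seg 3: A = π(0.0799/2 mm)² = π(3.9950e-05 m)² = 5.014e-09 m²
R_3 = (1.70×10^-8)(752)/(5.014e-09) = 2550 Ω
R_total = R_1 + R_2 + R_3 = 2.86 kΩ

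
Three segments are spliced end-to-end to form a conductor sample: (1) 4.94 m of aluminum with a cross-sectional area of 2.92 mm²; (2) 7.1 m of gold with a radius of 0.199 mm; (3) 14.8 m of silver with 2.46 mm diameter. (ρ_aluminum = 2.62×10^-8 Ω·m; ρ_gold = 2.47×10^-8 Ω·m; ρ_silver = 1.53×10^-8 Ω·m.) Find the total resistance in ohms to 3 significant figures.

Seg 1: A = 2.92 mm² = 2.920e-06 m²
R_1 = (2.62×10^-8)(4.94)/(2.920e-06) = 0.04432 Ω
Seg 2: A = πr² = π(1.9900e-04 m)² = 1.244e-07 m²
R_2 = (2.47×10^-8)(7.1)/(1.244e-07) = 1.41 Ω
Seg 3: A = π(d/2)² = π(1.2300e-03 m)² = 4.753e-06 m²
R_3 = (1.53×10^-8)(14.8)/(4.753e-06) = 0.04764 Ω
R_total = R_1 + R_2 + R_3 = 1.50 Ω

1.50 Ω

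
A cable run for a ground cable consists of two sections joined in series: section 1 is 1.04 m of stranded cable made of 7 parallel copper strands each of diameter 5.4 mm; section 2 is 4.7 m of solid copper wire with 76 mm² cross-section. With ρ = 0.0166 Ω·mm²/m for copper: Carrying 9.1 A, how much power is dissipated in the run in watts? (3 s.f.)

0.0939 W

ρ = 0.0166 Ω·mm²/m = 1.66×10^-8 Ω·m
Section 1: A_strand = π(2.7000e-03)² = 2.290e-05 m²; R₁ = ρL/(N·A_s) = (1.66×10^-8)(1.04)/(7×2.290e-05) = 1.077×10^-4 Ω
Section 2: A = 76 mm² = 7.600e-05 m²
R₂ = (1.66×10^-8)(4.7)/(7.600e-05) = 0.001027 Ω
R = R₁ + R₂ = 0.001134 Ω
P = I²R = (9.1)² × 0.001134 = 0.0939 W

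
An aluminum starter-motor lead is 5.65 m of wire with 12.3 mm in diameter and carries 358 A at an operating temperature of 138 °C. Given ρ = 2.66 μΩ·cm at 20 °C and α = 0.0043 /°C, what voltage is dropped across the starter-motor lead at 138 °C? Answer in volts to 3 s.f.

ρ = 2.66 μΩ·cm = 2.66×10^-8 Ω·m
A = π(d/2)² = π(6.1500e-03 m)² = 1.188e-04 m²
R₍20₎ = ρL/A = (2.66×10^-8)(5.65)/(1.188e-04) = 0.001265 Ω
R₍138₎ = R₍20₎(1 + αΔT) = 0.001265 × (1 + 0.0043×118) = 0.001907 Ω
V = IR = 358 × 0.001907 = 0.683 V

0.683 V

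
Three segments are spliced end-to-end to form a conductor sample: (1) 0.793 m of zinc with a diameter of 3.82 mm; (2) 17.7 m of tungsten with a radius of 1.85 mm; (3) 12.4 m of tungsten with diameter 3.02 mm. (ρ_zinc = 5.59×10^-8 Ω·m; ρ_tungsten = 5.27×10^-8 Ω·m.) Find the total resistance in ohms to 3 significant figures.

Seg 1: A = π(d/2)² = π(1.9100e-03 m)² = 1.146e-05 m²
R_1 = (5.59×10^-8)(0.793)/(1.146e-05) = 0.003868 Ω
Seg 2: A = πr² = π(1.8500e-03 m)² = 1.075e-05 m²
R_2 = (5.27×10^-8)(17.7)/(1.075e-05) = 0.08675 Ω
Seg 3: A = π(d/2)² = π(1.5100e-03 m)² = 7.163e-06 m²
R_3 = (5.27×10^-8)(12.4)/(7.163e-06) = 0.09123 Ω
R_total = R_1 + R_2 + R_3 = 0.182 Ω

0.182 Ω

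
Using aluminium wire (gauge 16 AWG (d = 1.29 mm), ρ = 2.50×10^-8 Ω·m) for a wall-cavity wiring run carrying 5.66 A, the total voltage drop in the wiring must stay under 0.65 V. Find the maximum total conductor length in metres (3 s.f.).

A = π(1.29/2 mm)² = π(6.4500e-04 m)² = 1.307e-06 m²
L_max = V_max·A/(1·ρI) = (0.65)(1.307e-06)/(2.50×10^-8×5.66) = 6.00 m

6.00 m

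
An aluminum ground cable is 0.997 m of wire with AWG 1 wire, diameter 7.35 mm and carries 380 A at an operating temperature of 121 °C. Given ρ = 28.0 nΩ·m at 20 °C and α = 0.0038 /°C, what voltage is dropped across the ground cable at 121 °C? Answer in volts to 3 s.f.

ρ = 28.0 nΩ·m = 2.80×10^-8 Ω·m
A = π(7.35/2 mm)² = π(3.6750e-03 m)² = 4.243e-05 m²
R₍20₎ = ρL/A = (2.80×10^-8)(0.997)/(4.243e-05) = 6.579×10^-4 Ω
R₍121₎ = R₍20₎(1 + αΔT) = 6.579×10^-4 × (1 + 0.0038×101) = 9.105×10^-4 Ω
V = IR = 380 × 9.105×10^-4 = 0.346 V

0.346 V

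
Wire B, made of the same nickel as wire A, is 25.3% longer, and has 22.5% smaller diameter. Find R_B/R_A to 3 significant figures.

2.09

R ∝ L/d², so R_B/R_A = (1 + 25.3/100) × (1 − 22.5/100)⁻²
= 1.253 × 1.665 = 2.09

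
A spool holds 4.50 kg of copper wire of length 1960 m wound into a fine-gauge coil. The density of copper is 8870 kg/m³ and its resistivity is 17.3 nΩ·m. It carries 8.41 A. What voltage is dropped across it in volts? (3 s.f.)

ρ = 17.3 nΩ·m = 1.73×10^-8 Ω·m
A = m/(density·L) = 4.5/(8870×1960) = 2.5884e-07 m²
R = ρL/A = (1.73×10^-8)(1960)/(2.5884e-07) = 131 Ω
V = IR = 8.41 × 131 = 1100 V

1100 V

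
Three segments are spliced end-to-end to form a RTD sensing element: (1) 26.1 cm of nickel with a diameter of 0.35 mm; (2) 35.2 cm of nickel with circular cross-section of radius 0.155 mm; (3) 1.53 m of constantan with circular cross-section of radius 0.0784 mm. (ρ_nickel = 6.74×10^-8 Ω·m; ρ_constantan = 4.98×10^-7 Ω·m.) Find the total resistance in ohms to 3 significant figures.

40.0 Ω

Seg 1: A = π(d/2)² = π(1.7500e-04 m)² = 9.621e-08 m²
R_1 = (6.74×10^-8)(0.261)/(9.621e-08) = 0.1828 Ω
Seg 2: A = πr² = π(1.5500e-04 m)² = 7.548e-08 m²
R_2 = (6.74×10^-8)(0.352)/(7.548e-08) = 0.3143 Ω
Seg 3: A = πr² = π(7.8400e-05 m)² = 1.931e-08 m²
R_3 = (4.98×10^-7)(1.53)/(1.931e-08) = 39.46 Ω
R_total = R_1 + R_2 + R_3 = 40.0 Ω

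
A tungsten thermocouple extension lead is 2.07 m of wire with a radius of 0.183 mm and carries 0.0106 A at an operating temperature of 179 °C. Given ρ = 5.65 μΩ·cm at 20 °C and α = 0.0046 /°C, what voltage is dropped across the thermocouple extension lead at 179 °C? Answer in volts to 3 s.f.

0.0204 V

ρ = 5.65 μΩ·cm = 5.65×10^-8 Ω·m
A = πr² = π(1.8300e-04 m)² = 1.052e-07 m²
R₍20₎ = ρL/A = (5.65×10^-8)(2.07)/(1.052e-07) = 1.112 Ω
R₍179₎ = R₍20₎(1 + αΔT) = 1.112 × (1 + 0.0046×159) = 1.925 Ω
V = IR = 0.0106 × 1.925 = 0.0204 V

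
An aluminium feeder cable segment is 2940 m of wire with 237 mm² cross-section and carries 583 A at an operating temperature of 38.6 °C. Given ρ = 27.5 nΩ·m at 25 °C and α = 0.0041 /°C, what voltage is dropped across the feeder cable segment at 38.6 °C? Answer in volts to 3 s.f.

210 V

ρ = 27.5 nΩ·m = 2.75×10^-8 Ω·m
A = 237 mm² = 2.370e-04 m²
R₍25₎ = ρL/A = (2.75×10^-8)(2940)/(2.370e-04) = 0.3411 Ω
R₍38.6₎ = R₍25₎(1 + αΔT) = 0.3411 × (1 + 0.0041×13.6) = 0.3602 Ω
V = IR = 583 × 0.3602 = 210 V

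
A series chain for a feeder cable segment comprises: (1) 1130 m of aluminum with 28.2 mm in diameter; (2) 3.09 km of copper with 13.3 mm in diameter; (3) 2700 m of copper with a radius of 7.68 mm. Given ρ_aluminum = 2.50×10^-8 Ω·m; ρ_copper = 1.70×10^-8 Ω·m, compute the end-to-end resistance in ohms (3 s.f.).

0.671 Ω

Seg 1: A = π(d/2)² = π(1.4100e-02 m)² = 6.246e-04 m²
R_1 = (2.50×10^-8)(1130)/(6.246e-04) = 0.04523 Ω
Seg 2: A = π(d/2)² = π(6.6500e-03 m)² = 1.389e-04 m²
R_2 = (1.70×10^-8)(3090)/(1.389e-04) = 0.3781 Ω
Seg 3: A = πr² = π(7.6800e-03 m)² = 1.853e-04 m²
R_3 = (1.70×10^-8)(2700)/(1.853e-04) = 0.2477 Ω
R_total = R_1 + R_2 + R_3 = 0.671 Ω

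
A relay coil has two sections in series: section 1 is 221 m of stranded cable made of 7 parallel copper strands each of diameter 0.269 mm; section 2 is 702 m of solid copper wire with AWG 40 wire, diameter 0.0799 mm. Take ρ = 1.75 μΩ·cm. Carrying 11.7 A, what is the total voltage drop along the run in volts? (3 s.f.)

28800 V

ρ = 1.75 μΩ·cm = 1.75×10^-8 Ω·m
Section 1: A_strand = π(1.3450e-04)² = 5.683e-08 m²; R₁ = ρL/(N·A_s) = (1.75×10^-8)(221)/(7×5.683e-08) = 9.722 Ω
Section 2: A = π(0.0799/2 mm)² = π(3.9950e-05 m)² = 5.014e-09 m²
R₂ = (1.75×10^-8)(702)/(5.014e-09) = 2450 Ω
R = R₁ + R₂ = 2460 Ω
V = IR = 11.7 × 2460 = 28800 V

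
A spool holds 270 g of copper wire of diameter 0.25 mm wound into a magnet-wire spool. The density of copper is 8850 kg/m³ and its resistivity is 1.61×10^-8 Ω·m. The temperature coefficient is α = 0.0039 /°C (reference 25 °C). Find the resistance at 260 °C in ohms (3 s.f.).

391 Ω

A = π(d/2)² = π(1.2500e-04 m)² = 4.9087e-08 m²
L = m/(density·A) = 0.27/(8850×4.9087e-08) = 621.5 m
R = ρL/A = (1.61×10^-8)(621.5)/(4.9087e-08) = 203.8 Ω
R(260 °C) = 203.8 × (1 + 0.0039×235) = 391 Ω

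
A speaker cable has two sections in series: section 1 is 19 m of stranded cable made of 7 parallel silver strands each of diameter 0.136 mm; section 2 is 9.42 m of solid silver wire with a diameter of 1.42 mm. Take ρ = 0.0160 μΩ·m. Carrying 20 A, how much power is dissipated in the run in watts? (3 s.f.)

1230 W

ρ = 0.0160 μΩ·m = 1.60×10^-8 Ω·m
Section 1: A_strand = π(6.8000e-05)² = 1.453e-08 m²; R₁ = ρL/(N·A_s) = (1.60×10^-8)(19)/(7×1.453e-08) = 2.99 Ω
Section 2: A = π(d/2)² = π(7.1000e-04 m)² = 1.584e-06 m²
R₂ = (1.60×10^-8)(9.42)/(1.584e-06) = 0.09517 Ω
R = R₁ + R₂ = 3.085 Ω
P = I²R = (20)² × 3.085 = 1230 W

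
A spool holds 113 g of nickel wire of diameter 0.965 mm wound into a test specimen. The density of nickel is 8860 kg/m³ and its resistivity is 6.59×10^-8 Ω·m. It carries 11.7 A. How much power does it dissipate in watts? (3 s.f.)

215 W

A = π(d/2)² = π(4.8250e-04 m)² = 7.3138e-07 m²
L = m/(density·A) = 0.113/(8860×7.3138e-07) = 17.44 m
R = ρL/A = (6.59×10^-8)(17.44)/(7.3138e-07) = 1.571 Ω
P = I²R = (11.7)² × 1.571 = 215 W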